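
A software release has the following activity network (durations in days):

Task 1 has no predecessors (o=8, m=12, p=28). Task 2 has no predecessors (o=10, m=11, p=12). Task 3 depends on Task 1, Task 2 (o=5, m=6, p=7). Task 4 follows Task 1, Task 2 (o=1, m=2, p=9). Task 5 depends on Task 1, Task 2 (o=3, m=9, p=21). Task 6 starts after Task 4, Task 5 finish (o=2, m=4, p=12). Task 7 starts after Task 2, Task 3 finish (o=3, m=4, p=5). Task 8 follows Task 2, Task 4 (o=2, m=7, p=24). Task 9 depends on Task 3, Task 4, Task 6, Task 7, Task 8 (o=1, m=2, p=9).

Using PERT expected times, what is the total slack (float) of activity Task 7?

te_Task 1 = (8 + 4·12 + 28)/6 = 84/6 = 14
te_Task 2 = (10 + 4·11 + 12)/6 = 66/6 = 11
te_Task 3 = (5 + 4·6 + 7)/6 = 36/6 = 6
te_Task 4 = (1 + 4·2 + 9)/6 = 18/6 = 3
te_Task 5 = (3 + 4·9 + 21)/6 = 60/6 = 10
te_Task 6 = (2 + 4·4 + 12)/6 = 30/6 = 5
te_Task 7 = (3 + 4·4 + 5)/6 = 24/6 = 4
te_Task 8 = (2 + 4·7 + 24)/6 = 54/6 = 9
te_Task 9 = (1 + 4·2 + 9)/6 = 18/6 = 3

Forward pass:
ES_Task 1 = 0; EF_Task 1 = 14
ES_Task 2 = 0; EF_Task 2 = 11
ES_Task 3 = max(EF_Task 1=14, EF_Task 2=11) = 14; EF_Task 3 = 14+6 = 20
ES_Task 4 = max(EF_Task 1=14, EF_Task 2=11) = 14; EF_Task 4 = 14+3 = 17
ES_Task 5 = max(EF_Task 1=14, EF_Task 2=11) = 14; EF_Task 5 = 14+10 = 24
ES_Task 6 = max(EF_Task 4=17, EF_Task 5=24) = 24; EF_Task 6 = 24+5 = 29
ES_Task 7 = max(EF_Task 2=11, EF_Task 3=20) = 20; EF_Task 7 = 20+4 = 24
ES_Task 8 = max(EF_Task 2=11, EF_Task 4=17) = 17; EF_Task 8 = 17+9 = 26
ES_Task 9 = max(EF_Task 3=20, EF_Task 4=17, EF_Task 6=29, EF_Task 7=24, EF_Task 8=26) = 29; EF_Task 9 = 29+3 = 32
Expected project duration μ = 32 days. Critical path: Task 1 → Task 5 → Task 6 → Task 9.

Backward pass:
LF_Task 9 = 32; LS_Task 9 = 32−3 = 29
LF_Task 8 = LS_Task 9 = 29; LS_Task 8 = 29−9 = 20
LF_Task 7 = LS_Task 9 = 29; LS_Task 7 = 29−4 = 25
LF_Task 6 = LS_Task 9 = 29; LS_Task 6 = 29−5 = 24
LF_Task 5 = LS_Task 6 = 24; LS_Task 5 = 24−10 = 14
LF_Task 4 = min(LS_Task 6=24, LS_Task 8=20, LS_Task 9=29) = 20; LS_Task 4 = 20−3 = 17
LF_Task 3 = min(LS_Task 7=25, LS_Task 9=29) = 25; LS_Task 3 = 25−6 = 19
LF_Task 2 = min(LS_Task 3=19, LS_Task 4=17, LS_Task 5=14, LS_Task 7=25, LS_Task 8=20) = 14; LS_Task 2 = 14−11 = 3
LF_Task 1 = min(LS_Task 3=19, LS_Task 4=17, LS_Task 5=14) = 14; LS_Task 1 = 14−14 = 0
Slack_Task 7 = LS_Task 7 − ES_Task 7 = 25 − 20 = 5

5 days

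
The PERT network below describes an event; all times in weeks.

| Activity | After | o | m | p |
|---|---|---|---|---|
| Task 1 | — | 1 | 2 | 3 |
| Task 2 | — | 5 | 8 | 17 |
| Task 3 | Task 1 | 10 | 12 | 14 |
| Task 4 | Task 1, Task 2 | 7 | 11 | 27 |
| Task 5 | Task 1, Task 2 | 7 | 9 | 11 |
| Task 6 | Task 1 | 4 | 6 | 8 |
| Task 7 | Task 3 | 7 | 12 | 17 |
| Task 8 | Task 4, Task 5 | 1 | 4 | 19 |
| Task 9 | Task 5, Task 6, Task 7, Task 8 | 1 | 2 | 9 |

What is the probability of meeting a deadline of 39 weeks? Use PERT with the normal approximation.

0.942

te_Task 1 = (1 + 4·2 + 3)/6 = 12/6 = 2; σ²_Task 1 = ((3−1)/6)² = 0.111
te_Task 2 = (5 + 4·8 + 17)/6 = 54/6 = 9; σ²_Task 2 = ((17−5)/6)² = 4.000
te_Task 3 = (10 + 4·12 + 14)/6 = 72/6 = 12; σ²_Task 3 = ((14−10)/6)² = 0.444
te_Task 4 = (7 + 4·11 + 27)/6 = 78/6 = 13; σ²_Task 4 = ((27−7)/6)² = 11.111
te_Task 5 = (7 + 4·9 + 11)/6 = 54/6 = 9; σ²_Task 5 = ((11−7)/6)² = 0.444
te_Task 6 = (4 + 4·6 + 8)/6 = 36/6 = 6; σ²_Task 6 = ((8−4)/6)² = 0.444
te_Task 7 = (7 + 4·12 + 17)/6 = 72/6 = 12; σ²_Task 7 = ((17−7)/6)² = 2.778
te_Task 8 = (1 + 4·4 + 19)/6 = 36/6 = 6; σ²_Task 8 = ((19−1)/6)² = 9.000
te_Task 9 = (1 + 4·2 + 9)/6 = 18/6 = 3; σ²_Task 9 = ((9−1)/6)² = 1.778

Forward pass:
ES_Task 1 = 0; EF_Task 1 = 2
ES_Task 2 = 0; EF_Task 2 = 9
ES_Task 3 = 2; EF_Task 3 = 2+12 = 14
ES_Task 4 = max(EF_Task 1=2, EF_Task 2=9) = 9; EF_Task 4 = 9+13 = 22
ES_Task 5 = max(EF_Task 1=2, EF_Task 2=9) = 9; EF_Task 5 = 9+9 = 18
ES_Task 6 = 2; EF_Task 6 = 2+6 = 8
ES_Task 7 = 14; EF_Task 7 = 14+12 = 26
ES_Task 8 = max(EF_Task 4=22, EF_Task 5=18) = 22; EF_Task 8 = 22+6 = 28
ES_Task 9 = max(EF_Task 5=18, EF_Task 6=8, EF_Task 7=26, EF_Task 8=28) = 28; EF_Task 9 = 28+3 = 31
Expected project duration μ = 31 weeks. Critical path: Task 2 → Task 4 → Task 8 → Task 9.

Variance along critical path = 4.000 + 11.111 + 9.000 + 1.778 = 25.889; σ = √25.889 = 5.088 weeks.
Z = (39 − 31) / 5.088 = 1.572
P(T ≤ 39) = Φ(1.572) ≈ 0.942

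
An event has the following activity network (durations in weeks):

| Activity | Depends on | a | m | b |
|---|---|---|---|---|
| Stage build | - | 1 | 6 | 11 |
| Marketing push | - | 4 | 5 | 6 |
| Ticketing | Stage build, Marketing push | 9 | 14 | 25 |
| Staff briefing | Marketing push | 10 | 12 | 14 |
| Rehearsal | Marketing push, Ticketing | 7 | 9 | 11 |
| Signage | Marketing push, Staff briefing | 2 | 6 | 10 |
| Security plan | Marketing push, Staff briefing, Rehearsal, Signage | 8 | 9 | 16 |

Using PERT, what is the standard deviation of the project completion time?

te_Stage build = (1 + 4·6 + 11)/6 = 36/6 = 6; σ²_Stage build = ((11−1)/6)² = 2.778
te_Marketing push = (4 + 4·5 + 6)/6 = 30/6 = 5; σ²_Marketing push = ((6−4)/6)² = 0.111
te_Ticketing = (9 + 4·14 + 25)/6 = 90/6 = 15; σ²_Ticketing = ((25−9)/6)² = 7.111
te_Staff briefing = (10 + 4·12 + 14)/6 = 72/6 = 12; σ²_Staff briefing = ((14−10)/6)² = 0.444
te_Rehearsal = (7 + 4·9 + 11)/6 = 54/6 = 9; σ²_Rehearsal = ((11−7)/6)² = 0.444
te_Signage = (2 + 4·6 + 10)/6 = 36/6 = 6; σ²_Signage = ((10−2)/6)² = 1.778
te_Security plan = (8 + 4·9 + 16)/6 = 60/6 = 10; σ²_Security plan = ((16−8)/6)² = 1.778

Forward pass:
ES_Stage build = 0; EF_Stage build = 6
ES_Marketing push = 0; EF_Marketing push = 5
ES_Ticketing = max(EF_Stage build=6, EF_Marketing push=5) = 6; EF_Ticketing = 6+15 = 21
ES_Staff briefing = 5; EF_Staff briefing = 5+12 = 17
ES_Rehearsal = max(EF_Marketing push=5, EF_Ticketing=21) = 21; EF_Rehearsal = 21+9 = 30
ES_Signage = max(EF_Marketing push=5, EF_Staff briefing=17) = 17; EF_Signage = 17+6 = 23
ES_Security plan = max(EF_Marketing push=5, EF_Staff briefing=17, EF_Rehearsal=30, EF_Signage=23) = 30; EF_Security plan = 30+10 = 40
Expected project duration μ = 40 weeks. Critical path: Stage build → Ticketing → Rehearsal → Security plan.

Variance along critical path = 2.778 + 7.111 + 0.444 + 1.778 = 12.111
σ = √12.111 = 3.480 weeks

3.48 weeks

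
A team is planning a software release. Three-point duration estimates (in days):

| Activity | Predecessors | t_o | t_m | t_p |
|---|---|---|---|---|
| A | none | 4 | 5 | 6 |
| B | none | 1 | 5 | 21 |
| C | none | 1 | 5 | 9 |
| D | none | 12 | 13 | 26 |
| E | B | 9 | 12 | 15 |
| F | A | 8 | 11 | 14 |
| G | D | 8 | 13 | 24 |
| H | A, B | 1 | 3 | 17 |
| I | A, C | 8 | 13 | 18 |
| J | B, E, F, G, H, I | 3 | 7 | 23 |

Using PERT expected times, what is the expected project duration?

38 days

te_A = (4 + 4·5 + 6)/6 = 30/6 = 5
te_B = (1 + 4·5 + 21)/6 = 42/6 = 7
te_C = (1 + 4·5 + 9)/6 = 30/6 = 5
te_D = (12 + 4·13 + 26)/6 = 90/6 = 15
te_E = (9 + 4·12 + 15)/6 = 72/6 = 12
te_F = (8 + 4·11 + 14)/6 = 66/6 = 11
te_G = (8 + 4·13 + 24)/6 = 84/6 = 14
te_H = (1 + 4·3 + 17)/6 = 30/6 = 5
te_I = (8 + 4·13 + 18)/6 = 78/6 = 13
te_J = (3 + 4·7 + 23)/6 = 54/6 = 9

Forward pass:
ES_A = 0; EF_A = 5
ES_B = 0; EF_B = 7
ES_C = 0; EF_C = 5
ES_D = 0; EF_D = 15
ES_E = 7; EF_E = 7+12 = 19
ES_F = 5; EF_F = 5+11 = 16
ES_G = 15; EF_G = 15+14 = 29
ES_H = max(EF_A=5, EF_B=7) = 7; EF_H = 7+5 = 12
ES_I = max(EF_A=5, EF_C=5) = 5; EF_I = 5+13 = 18
ES_J = max(EF_B=7, EF_E=19, EF_F=16, EF_G=29, EF_H=12, EF_I=18) = 29; EF_J = 29+9 = 38
Expected project duration μ = 38 days. Critical path: D → G → J.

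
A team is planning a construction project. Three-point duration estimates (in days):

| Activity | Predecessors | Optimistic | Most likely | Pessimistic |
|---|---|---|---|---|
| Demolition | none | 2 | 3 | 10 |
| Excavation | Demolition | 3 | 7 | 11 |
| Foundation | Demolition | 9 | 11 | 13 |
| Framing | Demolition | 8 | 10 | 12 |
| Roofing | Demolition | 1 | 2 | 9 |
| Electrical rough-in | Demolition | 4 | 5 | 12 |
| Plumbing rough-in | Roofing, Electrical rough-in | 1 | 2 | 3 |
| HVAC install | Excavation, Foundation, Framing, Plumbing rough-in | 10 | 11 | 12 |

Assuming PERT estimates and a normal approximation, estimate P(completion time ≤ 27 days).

0.744

te_Demolition = (2 + 4·3 + 10)/6 = 24/6 = 4; σ²_Demolition = ((10−2)/6)² = 1.778
te_Excavation = (3 + 4·7 + 11)/6 = 42/6 = 7; σ²_Excavation = ((11−3)/6)² = 1.778
te_Foundation = (9 + 4·11 + 13)/6 = 66/6 = 11; σ²_Foundation = ((13−9)/6)² = 0.444
te_Framing = (8 + 4·10 + 12)/6 = 60/6 = 10; σ²_Framing = ((12−8)/6)² = 0.444
te_Roofing = (1 + 4·2 + 9)/6 = 18/6 = 3; σ²_Roofing = ((9−1)/6)² = 1.778
te_Electrical rough-in = (4 + 4·5 + 12)/6 = 36/6 = 6; σ²_Electrical rough-in = ((12−4)/6)² = 1.778
te_Plumbing rough-in = (1 + 4·2 + 3)/6 = 12/6 = 2; σ²_Plumbing rough-in = ((3−1)/6)² = 0.111
te_HVAC install = (10 + 4·11 + 12)/6 = 66/6 = 11; σ²_HVAC install = ((12−10)/6)² = 0.111

Forward pass:
ES_Demolition = 0; EF_Demolition = 4
ES_Excavation = 4; EF_Excavation = 4+7 = 11
ES_Foundation = 4; EF_Foundation = 4+11 = 15
ES_Framing = 4; EF_Framing = 4+10 = 14
ES_Roofing = 4; EF_Roofing = 4+3 = 7
ES_Electrical rough-in = 4; EF_Electrical rough-in = 4+6 = 10
ES_Plumbing rough-in = max(EF_Roofing=7, EF_Electrical rough-in=10) = 10; EF_Plumbing rough-in = 10+2 = 12
ES_HVAC install = max(EF_Excavation=11, EF_Foundation=15, EF_Framing=14, EF_Plumbing rough-in=12) = 15; EF_HVAC install = 15+11 = 26
Expected project duration μ = 26 days. Critical path: Demolition → Foundation → HVAC install.

Variance along critical path = 1.778 + 0.444 + 0.111 = 2.333; σ = √2.333 = 1.528 days.
Z = (27 − 26) / 1.528 = 0.655
P(T ≤ 27) = Φ(0.655) ≈ 0.744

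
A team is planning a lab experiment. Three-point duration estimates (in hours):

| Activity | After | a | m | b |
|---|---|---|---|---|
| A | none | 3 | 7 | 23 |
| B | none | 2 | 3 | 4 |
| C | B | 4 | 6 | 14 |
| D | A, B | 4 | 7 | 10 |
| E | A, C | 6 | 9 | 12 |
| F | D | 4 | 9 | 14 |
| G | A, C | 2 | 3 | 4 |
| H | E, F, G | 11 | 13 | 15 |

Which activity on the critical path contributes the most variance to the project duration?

te_A = (3 + 4·7 + 23)/6 = 54/6 = 9; σ²_A = ((23−3)/6)² = 11.111
te_B = (2 + 4·3 + 4)/6 = 18/6 = 3; σ²_B = ((4−2)/6)² = 0.111
te_C = (4 + 4·6 + 14)/6 = 42/6 = 7; σ²_C = ((14−4)/6)² = 2.778
te_D = (4 + 4·7 + 10)/6 = 42/6 = 7; σ²_D = ((10−4)/6)² = 1.000
te_E = (6 + 4·9 + 12)/6 = 54/6 = 9; σ²_E = ((12−6)/6)² = 1.000
te_F = (4 + 4·9 + 14)/6 = 54/6 = 9; σ²_F = ((14−4)/6)² = 2.778
te_G = (2 + 4·3 + 4)/6 = 18/6 = 3; σ²_G = ((4−2)/6)² = 0.111
te_H = (11 + 4·13 + 15)/6 = 78/6 = 13; σ²_H = ((15−11)/6)² = 0.444

Forward pass:
ES_A = 0; EF_A = 9
ES_B = 0; EF_B = 3
ES_C = 3; EF_C = 3+7 = 10
ES_D = max(EF_A=9, EF_B=3) = 9; EF_D = 9+7 = 16
ES_E = max(EF_A=9, EF_C=10) = 10; EF_E = 10+9 = 19
ES_F = 16; EF_F = 16+9 = 25
ES_G = max(EF_A=9, EF_C=10) = 10; EF_G = 10+3 = 13
ES_H = max(EF_E=19, EF_F=25, EF_G=13) = 25; EF_H = 25+13 = 38
Expected project duration μ = 38 hours. Critical path: A → D → F → H.

Variances on critical path: σ²_A=11.111, σ²_D=1.000, σ²_F=2.778, σ²_H=0.444.
Largest is σ²_A = 11.111.

A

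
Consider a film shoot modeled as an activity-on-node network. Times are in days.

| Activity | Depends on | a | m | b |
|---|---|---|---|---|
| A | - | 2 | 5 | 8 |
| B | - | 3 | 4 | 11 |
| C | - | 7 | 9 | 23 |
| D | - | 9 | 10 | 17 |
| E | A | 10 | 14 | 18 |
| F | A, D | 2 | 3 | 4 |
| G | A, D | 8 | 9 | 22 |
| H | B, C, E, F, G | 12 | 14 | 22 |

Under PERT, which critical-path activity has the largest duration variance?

G

te_A = (2 + 4·5 + 8)/6 = 30/6 = 5; σ²_A = ((8−2)/6)² = 1.000
te_B = (3 + 4·4 + 11)/6 = 30/6 = 5; σ²_B = ((11−3)/6)² = 1.778
te_C = (7 + 4·9 + 23)/6 = 66/6 = 11; σ²_C = ((23−7)/6)² = 7.111
te_D = (9 + 4·10 + 17)/6 = 66/6 = 11; σ²_D = ((17−9)/6)² = 1.778
te_E = (10 + 4·14 + 18)/6 = 84/6 = 14; σ²_E = ((18−10)/6)² = 1.778
te_F = (2 + 4·3 + 4)/6 = 18/6 = 3; σ²_F = ((4−2)/6)² = 0.111
te_G = (8 + 4·9 + 22)/6 = 66/6 = 11; σ²_G = ((22−8)/6)² = 5.444
te_H = (12 + 4·14 + 22)/6 = 90/6 = 15; σ²_H = ((22−12)/6)² = 2.778

Forward pass:
ES_A = 0; EF_A = 5
ES_B = 0; EF_B = 5
ES_C = 0; EF_C = 11
ES_D = 0; EF_D = 11
ES_E = 5; EF_E = 5+14 = 19
ES_F = max(EF_A=5, EF_D=11) = 11; EF_F = 11+3 = 14
ES_G = max(EF_A=5, EF_D=11) = 11; EF_G = 11+11 = 22
ES_H = max(EF_B=5, EF_C=11, EF_E=19, EF_F=14, EF_G=22) = 22; EF_H = 22+15 = 37
Expected project duration μ = 37 days. Critical path: D → G → H.

Variances on critical path: σ²_D=1.778, σ²_G=5.444, σ²_H=2.778.
Largest is σ²_G = 5.444.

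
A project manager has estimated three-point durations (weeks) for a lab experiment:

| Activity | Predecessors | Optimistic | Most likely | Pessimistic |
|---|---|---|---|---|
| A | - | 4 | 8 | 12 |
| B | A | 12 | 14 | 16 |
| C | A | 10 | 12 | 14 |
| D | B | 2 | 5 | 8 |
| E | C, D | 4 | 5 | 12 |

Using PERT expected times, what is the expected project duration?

33 weeks

te_A = (4 + 4·8 + 12)/6 = 48/6 = 8
te_B = (12 + 4·14 + 16)/6 = 84/6 = 14
te_C = (10 + 4·12 + 14)/6 = 72/6 = 12
te_D = (2 + 4·5 + 8)/6 = 30/6 = 5
te_E = (4 + 4·5 + 12)/6 = 36/6 = 6

Forward pass:
ES_A = 0; EF_A = 8
ES_B = 8; EF_B = 8+14 = 22
ES_C = 8; EF_C = 8+12 = 20
ES_D = 22; EF_D = 22+5 = 27
ES_E = max(EF_C=20, EF_D=27) = 27; EF_E = 27+6 = 33
Expected project duration μ = 33 weeks. Critical path: A → B → D → E.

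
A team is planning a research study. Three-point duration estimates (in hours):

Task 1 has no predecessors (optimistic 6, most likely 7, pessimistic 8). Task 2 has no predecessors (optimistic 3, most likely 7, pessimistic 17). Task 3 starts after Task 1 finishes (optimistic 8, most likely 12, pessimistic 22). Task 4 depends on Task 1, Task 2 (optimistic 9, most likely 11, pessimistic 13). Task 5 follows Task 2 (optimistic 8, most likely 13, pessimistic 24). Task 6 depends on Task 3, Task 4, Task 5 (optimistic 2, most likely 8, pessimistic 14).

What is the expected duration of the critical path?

30 hours

te_Task 1 = (6 + 4·7 + 8)/6 = 42/6 = 7
te_Task 2 = (3 + 4·7 + 17)/6 = 48/6 = 8
te_Task 3 = (8 + 4·12 + 22)/6 = 78/6 = 13
te_Task 4 = (9 + 4·11 + 13)/6 = 66/6 = 11
te_Task 5 = (8 + 4·13 + 24)/6 = 84/6 = 14
te_Task 6 = (2 + 4·8 + 14)/6 = 48/6 = 8

Forward pass:
ES_Task 1 = 0; EF_Task 1 = 7
ES_Task 2 = 0; EF_Task 2 = 8
ES_Task 3 = 7; EF_Task 3 = 7+13 = 20
ES_Task 4 = max(EF_Task 1=7, EF_Task 2=8) = 8; EF_Task 4 = 8+11 = 19
ES_Task 5 = 8; EF_Task 5 = 8+14 = 22
ES_Task 6 = max(EF_Task 3=20, EF_Task 4=19, EF_Task 5=22) = 22; EF_Task 6 = 22+8 = 30
Expected project duration μ = 30 hours. Critical path: Task 2 → Task 5 → Task 6.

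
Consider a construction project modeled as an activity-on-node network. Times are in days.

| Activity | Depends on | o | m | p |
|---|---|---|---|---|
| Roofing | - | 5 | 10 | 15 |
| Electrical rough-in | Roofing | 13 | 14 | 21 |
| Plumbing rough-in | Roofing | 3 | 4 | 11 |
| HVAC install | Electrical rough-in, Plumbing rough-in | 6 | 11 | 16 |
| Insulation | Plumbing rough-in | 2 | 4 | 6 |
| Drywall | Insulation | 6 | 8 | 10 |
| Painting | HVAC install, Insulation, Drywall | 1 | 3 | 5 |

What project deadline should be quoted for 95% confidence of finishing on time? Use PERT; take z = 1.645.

43.6 days

te_Roofing = (5 + 4·10 + 15)/6 = 60/6 = 10; σ²_Roofing = ((15−5)/6)² = 2.778
te_Electrical rough-in = (13 + 4·14 + 21)/6 = 90/6 = 15; σ²_Electrical rough-in = ((21−13)/6)² = 1.778
te_Plumbing rough-in = (3 + 4·4 + 11)/6 = 30/6 = 5; σ²_Plumbing rough-in = ((11−3)/6)² = 1.778
te_HVAC install = (6 + 4·11 + 16)/6 = 66/6 = 11; σ²_HVAC install = ((16−6)/6)² = 2.778
te_Insulation = (2 + 4·4 + 6)/6 = 24/6 = 4; σ²_Insulation = ((6−2)/6)² = 0.444
te_Drywall = (6 + 4·8 + 10)/6 = 48/6 = 8; σ²_Drywall = ((10−6)/6)² = 0.444
te_Painting = (1 + 4·3 + 5)/6 = 18/6 = 3; σ²_Painting = ((5−1)/6)² = 0.444

Forward pass:
ES_Roofing = 0; EF_Roofing = 10
ES_Electrical rough-in = 10; EF_Electrical rough-in = 10+15 = 25
ES_Plumbing rough-in = 10; EF_Plumbing rough-in = 10+5 = 15
ES_HVAC install = max(EF_Electrical rough-in=25, EF_Plumbing rough-in=15) = 25; EF_HVAC install = 25+11 = 36
ES_Insulation = 15; EF_Insulation = 15+4 = 19
ES_Drywall = 19; EF_Drywall = 19+8 = 27
ES_Painting = max(EF_HVAC install=36, EF_Insulation=19, EF_Drywall=27) = 36; EF_Painting = 36+3 = 39
Expected project duration μ = 39 days. Critical path: Roofing → Electrical rough-in → HVAC install → Painting.

Variance along critical path = 2.778 + 1.778 + 2.778 + 0.444 = 7.778; σ = 2.789 days.
D = μ + z·σ = 39 + 1.645·2.789 = 43.6 days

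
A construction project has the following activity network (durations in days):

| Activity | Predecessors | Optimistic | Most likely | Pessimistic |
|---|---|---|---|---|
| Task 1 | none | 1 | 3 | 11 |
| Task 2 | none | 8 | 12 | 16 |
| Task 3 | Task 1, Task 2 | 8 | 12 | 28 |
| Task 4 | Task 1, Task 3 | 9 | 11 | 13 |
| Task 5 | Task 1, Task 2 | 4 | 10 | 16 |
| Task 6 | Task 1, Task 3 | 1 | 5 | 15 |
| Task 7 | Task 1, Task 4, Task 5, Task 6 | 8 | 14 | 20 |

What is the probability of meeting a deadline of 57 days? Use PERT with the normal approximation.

te_Task 1 = (1 + 4·3 + 11)/6 = 24/6 = 4; σ²_Task 1 = ((11−1)/6)² = 2.778
te_Task 2 = (8 + 4·12 + 16)/6 = 72/6 = 12; σ²_Task 2 = ((16−8)/6)² = 1.778
te_Task 3 = (8 + 4·12 + 28)/6 = 84/6 = 14; σ²_Task 3 = ((28−8)/6)² = 11.111
te_Task 4 = (9 + 4·11 + 13)/6 = 66/6 = 11; σ²_Task 4 = ((13−9)/6)² = 0.444
te_Task 5 = (4 + 4·10 + 16)/6 = 60/6 = 10; σ²_Task 5 = ((16−4)/6)² = 4.000
te_Task 6 = (1 + 4·5 + 15)/6 = 36/6 = 6; σ²_Task 6 = ((15−1)/6)² = 5.444
te_Task 7 = (8 + 4·14 + 20)/6 = 84/6 = 14; σ²_Task 7 = ((20−8)/6)² = 4.000

Forward pass:
ES_Task 1 = 0; EF_Task 1 = 4
ES_Task 2 = 0; EF_Task 2 = 12
ES_Task 3 = max(EF_Task 1=4, EF_Task 2=12) = 12; EF_Task 3 = 12+14 = 26
ES_Task 4 = max(EF_Task 1=4, EF_Task 3=26) = 26; EF_Task 4 = 26+11 = 37
ES_Task 5 = max(EF_Task 1=4, EF_Task 2=12) = 12; EF_Task 5 = 12+10 = 22
ES_Task 6 = max(EF_Task 1=4, EF_Task 3=26) = 26; EF_Task 6 = 26+6 = 32
ES_Task 7 = max(EF_Task 1=4, EF_Task 4=37, EF_Task 5=22, EF_Task 6=32) = 37; EF_Task 7 = 37+14 = 51
Expected project duration μ = 51 days. Critical path: Task 2 → Task 3 → Task 4 → Task 7.

Variance along critical path = 1.778 + 11.111 + 0.444 + 4.000 = 17.333; σ = √17.333 = 4.163 days.
Z = (57 − 51) / 4.163 = 1.441
P(T ≤ 57) = Φ(1.441) ≈ 0.925

0.925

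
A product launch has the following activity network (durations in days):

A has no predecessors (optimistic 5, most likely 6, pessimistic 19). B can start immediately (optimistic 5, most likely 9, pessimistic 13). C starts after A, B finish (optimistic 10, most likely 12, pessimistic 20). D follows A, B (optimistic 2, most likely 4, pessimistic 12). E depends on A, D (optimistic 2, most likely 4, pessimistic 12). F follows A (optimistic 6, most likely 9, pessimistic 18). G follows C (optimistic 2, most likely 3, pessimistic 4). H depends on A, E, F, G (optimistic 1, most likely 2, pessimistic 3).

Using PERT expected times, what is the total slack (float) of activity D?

te_A = (5 + 4·6 + 19)/6 = 48/6 = 8
te_B = (5 + 4·9 + 13)/6 = 54/6 = 9
te_C = (10 + 4·12 + 20)/6 = 78/6 = 13
te_D = (2 + 4·4 + 12)/6 = 30/6 = 5
te_E = (2 + 4·4 + 12)/6 = 30/6 = 5
te_F = (6 + 4·9 + 18)/6 = 60/6 = 10
te_G = (2 + 4·3 + 4)/6 = 18/6 = 3
te_H = (1 + 4·2 + 3)/6 = 12/6 = 2

Forward pass:
ES_A = 0; EF_A = 8
ES_B = 0; EF_B = 9
ES_C = max(EF_A=8, EF_B=9) = 9; EF_C = 9+13 = 22
ES_D = max(EF_A=8, EF_B=9) = 9; EF_D = 9+5 = 14
ES_E = max(EF_A=8, EF_D=14) = 14; EF_E = 14+5 = 19
ES_F = 8; EF_F = 8+10 = 18
ES_G = 22; EF_G = 22+3 = 25
ES_H = max(EF_A=8, EF_E=19, EF_F=18, EF_G=25) = 25; EF_H = 25+2 = 27
Expected project duration μ = 27 days. Critical path: B → C → G → H.

Backward pass:
LF_H = 27; LS_H = 27−2 = 25
LF_G = LS_H = 25; LS_G = 25−3 = 22
LF_F = LS_H = 25; LS_F = 25−10 = 15
LF_E = LS_H = 25; LS_E = 25−5 = 20
LF_D = LS_E = 20; LS_D = 20−5 = 15
LF_C = LS_G = 22; LS_C = 22−13 = 9
LF_B = min(LS_C=9, LS_D=15) = 9; LS_B = 9−9 = 0
LF_A = min(LS_C=9, LS_D=15, LS_E=20, LS_F=15, LS_H=25) = 9; LS_A = 9−8 = 1
Slack_D = LS_D − ES_D = 15 − 9 = 6

6 days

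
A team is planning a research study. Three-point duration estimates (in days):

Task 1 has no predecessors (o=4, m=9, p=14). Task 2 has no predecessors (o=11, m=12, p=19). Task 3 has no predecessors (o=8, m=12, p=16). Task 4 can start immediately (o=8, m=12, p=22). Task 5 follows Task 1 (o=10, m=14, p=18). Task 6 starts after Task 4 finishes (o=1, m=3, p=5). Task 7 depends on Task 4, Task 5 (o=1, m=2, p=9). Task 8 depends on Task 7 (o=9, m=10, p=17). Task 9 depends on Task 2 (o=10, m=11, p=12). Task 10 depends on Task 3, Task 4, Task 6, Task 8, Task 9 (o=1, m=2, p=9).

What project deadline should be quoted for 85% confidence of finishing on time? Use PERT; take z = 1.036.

43.3 days

te_Task 1 = (4 + 4·9 + 14)/6 = 54/6 = 9; σ²_Task 1 = ((14−4)/6)² = 2.778
te_Task 2 = (11 + 4·12 + 19)/6 = 78/6 = 13; σ²_Task 2 = ((19−11)/6)² = 1.778
te_Task 3 = (8 + 4·12 + 16)/6 = 72/6 = 12; σ²_Task 3 = ((16−8)/6)² = 1.778
te_Task 4 = (8 + 4·12 + 22)/6 = 78/6 = 13; σ²_Task 4 = ((22−8)/6)² = 5.444
te_Task 5 = (10 + 4·14 + 18)/6 = 84/6 = 14; σ²_Task 5 = ((18−10)/6)² = 1.778
te_Task 6 = (1 + 4·3 + 5)/6 = 18/6 = 3; σ²_Task 6 = ((5−1)/6)² = 0.444
te_Task 7 = (1 + 4·2 + 9)/6 = 18/6 = 3; σ²_Task 7 = ((9−1)/6)² = 1.778
te_Task 8 = (9 + 4·10 + 17)/6 = 66/6 = 11; σ²_Task 8 = ((17−9)/6)² = 1.778
te_Task 9 = (10 + 4·11 + 12)/6 = 66/6 = 11; σ²_Task 9 = ((12−10)/6)² = 0.111
te_Task 10 = (1 + 4·2 + 9)/6 = 18/6 = 3; σ²_Task 10 = ((9−1)/6)² = 1.778

Forward pass:
ES_Task 1 = 0; EF_Task 1 = 9
ES_Task 2 = 0; EF_Task 2 = 13
ES_Task 3 = 0; EF_Task 3 = 12
ES_Task 4 = 0; EF_Task 4 = 13
ES_Task 5 = 9; EF_Task 5 = 9+14 = 23
ES_Task 6 = 13; EF_Task 6 = 13+3 = 16
ES_Task 7 = max(EF_Task 4=13, EF_Task 5=23) = 23; EF_Task 7 = 23+3 = 26
ES_Task 8 = 26; EF_Task 8 = 26+11 = 37
ES_Task 9 = 13; EF_Task 9 = 13+11 = 24
ES_Task 10 = max(EF_Task 3=12, EF_Task 4=13, EF_Task 6=16, EF_Task 8=37, EF_Task 9=24) = 37; EF_Task 10 = 37+3 = 40
Expected project duration μ = 40 days. Critical path: Task 1 → Task 5 → Task 7 → Task 8 → Task 10.

Variance along critical path = 2.778 + 1.778 + 1.778 + 1.778 + 1.778 = 9.889; σ = 3.145 days.
D = μ + z·σ = 40 + 1.036·3.145 = 43.3 days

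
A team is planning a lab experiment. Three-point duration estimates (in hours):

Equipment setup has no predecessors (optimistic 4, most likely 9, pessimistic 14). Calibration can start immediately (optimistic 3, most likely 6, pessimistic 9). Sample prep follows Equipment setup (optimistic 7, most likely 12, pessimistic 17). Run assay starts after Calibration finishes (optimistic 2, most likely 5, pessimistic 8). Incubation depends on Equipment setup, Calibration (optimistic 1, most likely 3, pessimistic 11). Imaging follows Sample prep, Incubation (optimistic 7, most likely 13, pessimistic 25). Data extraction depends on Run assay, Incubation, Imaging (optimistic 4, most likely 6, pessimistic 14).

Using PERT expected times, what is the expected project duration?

te_Equipment setup = (4 + 4·9 + 14)/6 = 54/6 = 9
te_Calibration = (3 + 4·6 + 9)/6 = 36/6 = 6
te_Sample prep = (7 + 4·12 + 17)/6 = 72/6 = 12
te_Run assay = (2 + 4·5 + 8)/6 = 30/6 = 5
te_Incubation = (1 + 4·3 + 11)/6 = 24/6 = 4
te_Imaging = (7 + 4·13 + 25)/6 = 84/6 = 14
te_Data extraction = (4 + 4·6 + 14)/6 = 42/6 = 7

Forward pass:
ES_Equipment setup = 0; EF_Equipment setup = 9
ES_Calibration = 0; EF_Calibration = 6
ES_Sample prep = 9; EF_Sample prep = 9+12 = 21
ES_Run assay = 6; EF_Run assay = 6+5 = 11
ES_Incubation = max(EF_Equipment setup=9, EF_Calibration=6) = 9; EF_Incubation = 9+4 = 13
ES_Imaging = max(EF_Sample prep=21, EF_Incubation=13) = 21; EF_Imaging = 21+14 = 35
ES_Data extraction = max(EF_Run assay=11, EF_Incubation=13, EF_Imaging=35) = 35; EF_Data extraction = 35+7 = 42
Expected project duration μ = 42 hours. Critical path: Equipment setup → Sample prep → Imaging → Data extraction.

42 hours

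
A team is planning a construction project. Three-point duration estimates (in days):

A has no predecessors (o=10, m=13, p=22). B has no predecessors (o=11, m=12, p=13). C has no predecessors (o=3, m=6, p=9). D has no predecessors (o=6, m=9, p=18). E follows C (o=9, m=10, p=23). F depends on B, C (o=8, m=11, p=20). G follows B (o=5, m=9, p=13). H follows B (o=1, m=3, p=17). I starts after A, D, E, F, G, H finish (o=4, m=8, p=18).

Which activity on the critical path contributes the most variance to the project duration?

te_A = (10 + 4·13 + 22)/6 = 84/6 = 14; σ²_A = ((22−10)/6)² = 4.000
te_B = (11 + 4·12 + 13)/6 = 72/6 = 12; σ²_B = ((13−11)/6)² = 0.111
te_C = (3 + 4·6 + 9)/6 = 36/6 = 6; σ²_C = ((9−3)/6)² = 1.000
te_D = (6 + 4·9 + 18)/6 = 60/6 = 10; σ²_D = ((18−6)/6)² = 4.000
te_E = (9 + 4·10 + 23)/6 = 72/6 = 12; σ²_E = ((23−9)/6)² = 5.444
te_F = (8 + 4·11 + 20)/6 = 72/6 = 12; σ²_F = ((20−8)/6)² = 4.000
te_G = (5 + 4·9 + 13)/6 = 54/6 = 9; σ²_G = ((13−5)/6)² = 1.778
te_H = (1 + 4·3 + 17)/6 = 30/6 = 5; σ²_H = ((17−1)/6)² = 7.111
te_I = (4 + 4·8 + 18)/6 = 54/6 = 9; σ²_I = ((18−4)/6)² = 5.444

Forward pass:
ES_A = 0; EF_A = 14
ES_B = 0; EF_B = 12
ES_C = 0; EF_C = 6
ES_D = 0; EF_D = 10
ES_E = 6; EF_E = 6+12 = 18
ES_F = max(EF_B=12, EF_C=6) = 12; EF_F = 12+12 = 24
ES_G = 12; EF_G = 12+9 = 21
ES_H = 12; EF_H = 12+5 = 17
ES_I = max(EF_A=14, EF_D=10, EF_E=18, EF_F=24, EF_G=21, EF_H=17) = 24; EF_I = 24+9 = 33
Expected project duration μ = 33 days. Critical path: B → F → I.

Variances on critical path: σ²_B=0.111, σ²_F=4.000, σ²_I=5.444.
Largest is σ²_I = 5.444.

I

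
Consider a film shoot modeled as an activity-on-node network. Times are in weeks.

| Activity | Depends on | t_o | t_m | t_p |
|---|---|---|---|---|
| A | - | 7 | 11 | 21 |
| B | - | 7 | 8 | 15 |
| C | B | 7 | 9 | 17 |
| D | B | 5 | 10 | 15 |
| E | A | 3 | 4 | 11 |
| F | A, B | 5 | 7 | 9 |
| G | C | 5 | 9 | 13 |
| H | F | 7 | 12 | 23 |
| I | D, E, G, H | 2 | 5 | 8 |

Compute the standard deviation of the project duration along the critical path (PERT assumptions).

te_A = (7 + 4·11 + 21)/6 = 72/6 = 12; σ²_A = ((21−7)/6)² = 5.444
te_B = (7 + 4·8 + 15)/6 = 54/6 = 9; σ²_B = ((15−7)/6)² = 1.778
te_C = (7 + 4·9 + 17)/6 = 60/6 = 10; σ²_C = ((17−7)/6)² = 2.778
te_D = (5 + 4·10 + 15)/6 = 60/6 = 10; σ²_D = ((15−5)/6)² = 2.778
te_E = (3 + 4·4 + 11)/6 = 30/6 = 5; σ²_E = ((11−3)/6)² = 1.778
te_F = (5 + 4·7 + 9)/6 = 42/6 = 7; σ²_F = ((9−5)/6)² = 0.444
te_G = (5 + 4·9 + 13)/6 = 54/6 = 9; σ²_G = ((13−5)/6)² = 1.778
te_H = (7 + 4·12 + 23)/6 = 78/6 = 13; σ²_H = ((23−7)/6)² = 7.111
te_I = (2 + 4·5 + 8)/6 = 30/6 = 5; σ²_I = ((8−2)/6)² = 1.000

Forward pass:
ES_A = 0; EF_A = 12
ES_B = 0; EF_B = 9
ES_C = 9; EF_C = 9+10 = 19
ES_D = 9; EF_D = 9+10 = 19
ES_E = 12; EF_E = 12+5 = 17
ES_F = max(EF_A=12, EF_B=9) = 12; EF_F = 12+7 = 19
ES_G = 19; EF_G = 19+9 = 28
ES_H = 19; EF_H = 19+13 = 32
ES_I = max(EF_D=19, EF_E=17, EF_G=28, EF_H=32) = 32; EF_I = 32+5 = 37
Expected project duration μ = 37 weeks. Critical path: A → F → H → I.

Variance along critical path = 5.444 + 0.444 + 7.111 + 1.000 = 14.000
σ = √14.000 = 3.742 weeks

3.74 weeks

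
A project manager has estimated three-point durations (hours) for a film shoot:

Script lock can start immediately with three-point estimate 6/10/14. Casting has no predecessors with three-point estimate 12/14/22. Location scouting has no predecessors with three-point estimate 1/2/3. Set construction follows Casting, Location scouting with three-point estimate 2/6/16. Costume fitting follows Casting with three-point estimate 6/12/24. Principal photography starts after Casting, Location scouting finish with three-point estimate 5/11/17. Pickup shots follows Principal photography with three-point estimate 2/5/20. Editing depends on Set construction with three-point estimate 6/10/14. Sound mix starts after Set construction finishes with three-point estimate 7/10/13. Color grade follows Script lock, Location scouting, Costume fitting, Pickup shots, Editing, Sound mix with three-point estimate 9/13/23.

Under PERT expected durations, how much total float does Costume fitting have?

te_Script lock = (6 + 4·10 + 14)/6 = 60/6 = 10
te_Casting = (12 + 4·14 + 22)/6 = 90/6 = 15
te_Location scouting = (1 + 4·2 + 3)/6 = 12/6 = 2
te_Set construction = (2 + 4·6 + 16)/6 = 42/6 = 7
te_Costume fitting = (6 + 4·12 + 24)/6 = 78/6 = 13
te_Principal photography = (5 + 4·11 + 17)/6 = 66/6 = 11
te_Pickup shots = (2 + 4·5 + 20)/6 = 42/6 = 7
te_Editing = (6 + 4·10 + 14)/6 = 60/6 = 10
te_Sound mix = (7 + 4·10 + 13)/6 = 60/6 = 10
te_Color grade = (9 + 4·13 + 23)/6 = 84/6 = 14

Forward pass:
ES_Script lock = 0; EF_Script lock = 10
ES_Casting = 0; EF_Casting = 15
ES_Location scouting = 0; EF_Location scouting = 2
ES_Set construction = max(EF_Casting=15, EF_Location scouting=2) = 15; EF_Set construction = 15+7 = 22
ES_Costume fitting = 15; EF_Costume fitting = 15+13 = 28
ES_Principal photography = max(EF_Casting=15, EF_Location scouting=2) = 15; EF_Principal photography = 15+11 = 26
ES_Pickup shots = 26; EF_Pickup shots = 26+7 = 33
ES_Editing = 22; EF_Editing = 22+10 = 32
ES_Sound mix = 22; EF_Sound mix = 22+10 = 32
ES_Color grade = max(EF_Script lock=10, EF_Location scouting=2, EF_Costume fitting=28, EF_Pickup shots=33, EF_Editing=32, EF_Sound mix=32) = 33; EF_Color grade = 33+14 = 47
Expected project duration μ = 47 hours. Critical path: Casting → Principal photography → Pickup shots → Color grade.

Backward pass:
LF_Color grade = 47; LS_Color grade = 47−14 = 33
LF_Sound mix = LS_Color grade = 33; LS_Sound mix = 33−10 = 23
LF_Editing = LS_Color grade = 33; LS_Editing = 33−10 = 23
LF_Pickup shots = LS_Color grade = 33; LS_Pickup shots = 33−7 = 26
LF_Principal photography = LS_Pickup shots = 26; LS_Principal photography = 26−11 = 15
LF_Costume fitting = LS_Color grade = 33; LS_Costume fitting = 33−13 = 20
LF_Set construction = min(LS_Editing=23, LS_Sound mix=23) = 23; LS_Set construction = 23−7 = 16
LF_Location scouting = min(LS_Set construction=16, LS_Principal photography=15, LS_Color grade=33) = 15; LS_Location scouting = 15−2 = 13
LF_Casting = min(LS_Set construction=16, LS_Costume fitting=20, LS_Principal photography=15) = 15; LS_Casting = 15−15 = 0
LF_Script lock = LS_Color grade = 33; LS_Script lock = 33−10 = 23
Slack_Costume fitting = LS_Costume fitting − ES_Costume fitting = 20 − 15 = 5

5 hours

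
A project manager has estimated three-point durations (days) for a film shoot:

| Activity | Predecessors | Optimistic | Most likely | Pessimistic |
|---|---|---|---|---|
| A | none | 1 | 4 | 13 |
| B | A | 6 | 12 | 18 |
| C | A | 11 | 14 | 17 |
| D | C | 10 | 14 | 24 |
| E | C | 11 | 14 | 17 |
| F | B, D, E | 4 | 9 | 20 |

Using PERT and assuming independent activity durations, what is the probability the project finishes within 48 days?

0.830

te_A = (1 + 4·4 + 13)/6 = 30/6 = 5; σ²_A = ((13−1)/6)² = 4.000
te_B = (6 + 4·12 + 18)/6 = 72/6 = 12; σ²_B = ((18−6)/6)² = 4.000
te_C = (11 + 4·14 + 17)/6 = 84/6 = 14; σ²_C = ((17−11)/6)² = 1.000
te_D = (10 + 4·14 + 24)/6 = 90/6 = 15; σ²_D = ((24−10)/6)² = 5.444
te_E = (11 + 4·14 + 17)/6 = 84/6 = 14; σ²_E = ((17−11)/6)² = 1.000
te_F = (4 + 4·9 + 20)/6 = 60/6 = 10; σ²_F = ((20−4)/6)² = 7.111

Forward pass:
ES_A = 0; EF_A = 5
ES_B = 5; EF_B = 5+12 = 17
ES_C = 5; EF_C = 5+14 = 19
ES_D = 19; EF_D = 19+15 = 34
ES_E = 19; EF_E = 19+14 = 33
ES_F = max(EF_B=17, EF_D=34, EF_E=33) = 34; EF_F = 34+10 = 44
Expected project duration μ = 44 days. Critical path: A → C → D → F.

Variance along critical path = 4.000 + 1.000 + 5.444 + 7.111 = 17.556; σ = √17.556 = 4.190 days.
Z = (48 − 44) / 4.190 = 0.955
P(T ≤ 48) = Φ(0.955) ≈ 0.830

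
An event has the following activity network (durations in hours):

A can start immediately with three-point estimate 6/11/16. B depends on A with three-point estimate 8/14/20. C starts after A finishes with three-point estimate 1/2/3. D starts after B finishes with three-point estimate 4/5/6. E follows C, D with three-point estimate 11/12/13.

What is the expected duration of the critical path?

te_A = (6 + 4·11 + 16)/6 = 66/6 = 11
te_B = (8 + 4·14 + 20)/6 = 84/6 = 14
te_C = (1 + 4·2 + 3)/6 = 12/6 = 2
te_D = (4 + 4·5 + 6)/6 = 30/6 = 5
te_E = (11 + 4·12 + 13)/6 = 72/6 = 12

Forward pass:
ES_A = 0; EF_A = 11
ES_B = 11; EF_B = 11+14 = 25
ES_C = 11; EF_C = 11+2 = 13
ES_D = 25; EF_D = 25+5 = 30
ES_E = max(EF_C=13, EF_D=30) = 30; EF_E = 30+12 = 42
Expected project duration μ = 42 hours. Critical path: A → B → D → E.

42 hours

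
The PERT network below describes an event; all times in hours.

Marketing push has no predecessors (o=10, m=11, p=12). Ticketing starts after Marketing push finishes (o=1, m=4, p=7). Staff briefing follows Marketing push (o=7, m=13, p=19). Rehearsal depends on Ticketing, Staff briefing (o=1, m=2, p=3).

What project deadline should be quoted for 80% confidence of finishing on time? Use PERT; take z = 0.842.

te_Marketing push = (10 + 4·11 + 12)/6 = 66/6 = 11; σ²_Marketing push = ((12−10)/6)² = 0.111
te_Ticketing = (1 + 4·4 + 7)/6 = 24/6 = 4; σ²_Ticketing = ((7−1)/6)² = 1.000
te_Staff briefing = (7 + 4·13 + 19)/6 = 78/6 = 13; σ²_Staff briefing = ((19−7)/6)² = 4.000
te_Rehearsal = (1 + 4·2 + 3)/6 = 12/6 = 2; σ²_Rehearsal = ((3−1)/6)² = 0.111

Forward pass:
ES_Marketing push = 0; EF_Marketing push = 11
ES_Ticketing = 11; EF_Ticketing = 11+4 = 15
ES_Staff briefing = 11; EF_Staff briefing = 11+13 = 24
ES_Rehearsal = max(EF_Ticketing=15, EF_Staff briefing=24) = 24; EF_Rehearsal = 24+2 = 26
Expected project duration μ = 26 hours. Critical path: Marketing push → Staff briefing → Rehearsal.

Variance along critical path = 0.111 + 4.000 + 0.111 = 4.222; σ = 2.055 hours.
D = μ + z·σ = 26 + 0.842·2.055 = 27.7 hours

27.7 hours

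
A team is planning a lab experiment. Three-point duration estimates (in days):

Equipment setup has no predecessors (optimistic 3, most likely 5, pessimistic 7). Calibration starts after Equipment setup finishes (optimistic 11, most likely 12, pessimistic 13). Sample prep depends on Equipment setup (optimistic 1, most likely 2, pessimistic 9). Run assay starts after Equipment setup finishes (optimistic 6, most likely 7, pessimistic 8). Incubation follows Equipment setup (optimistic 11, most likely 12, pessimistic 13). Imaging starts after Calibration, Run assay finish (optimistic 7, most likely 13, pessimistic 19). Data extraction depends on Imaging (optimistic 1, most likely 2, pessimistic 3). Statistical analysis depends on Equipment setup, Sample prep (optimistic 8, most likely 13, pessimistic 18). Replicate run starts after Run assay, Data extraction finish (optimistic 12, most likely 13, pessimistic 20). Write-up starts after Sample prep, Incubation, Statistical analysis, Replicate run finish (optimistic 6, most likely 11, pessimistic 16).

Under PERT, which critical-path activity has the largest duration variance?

Imaging

te_Equipment setup = (3 + 4·5 + 7)/6 = 30/6 = 5; σ²_Equipment setup = ((7−3)/6)² = 0.444
te_Calibration = (11 + 4·12 + 13)/6 = 72/6 = 12; σ²_Calibration = ((13−11)/6)² = 0.111
te_Sample prep = (1 + 4·2 + 9)/6 = 18/6 = 3; σ²_Sample prep = ((9−1)/6)² = 1.778
te_Run assay = (6 + 4·7 + 8)/6 = 42/6 = 7; σ²_Run assay = ((8−6)/6)² = 0.111
te_Incubation = (11 + 4·12 + 13)/6 = 72/6 = 12; σ²_Incubation = ((13−11)/6)² = 0.111
te_Imaging = (7 + 4·13 + 19)/6 = 78/6 = 13; σ²_Imaging = ((19−7)/6)² = 4.000
te_Data extraction = (1 + 4·2 + 3)/6 = 12/6 = 2; σ²_Data extraction = ((3−1)/6)² = 0.111
te_Statistical analysis = (8 + 4·13 + 18)/6 = 78/6 = 13; σ²_Statistical analysis = ((18−8)/6)² = 2.778
te_Replicate run = (12 + 4·13 + 20)/6 = 84/6 = 14; σ²_Replicate run = ((20−12)/6)² = 1.778
te_Write-up = (6 + 4·11 + 16)/6 = 66/6 = 11; σ²_Write-up = ((16−6)/6)² = 2.778

Forward pass:
ES_Equipment setup = 0; EF_Equipment setup = 5
ES_Calibration = 5; EF_Calibration = 5+12 = 17
ES_Sample prep = 5; EF_Sample prep = 5+3 = 8
ES_Run assay = 5; EF_Run assay = 5+7 = 12
ES_Incubation = 5; EF_Incubation = 5+12 = 17
ES_Imaging = max(EF_Calibration=17, EF_Run assay=12) = 17; EF_Imaging = 17+13 = 30
ES_Data extraction = 30; EF_Data extraction = 30+2 = 32
ES_Statistical analysis = max(EF_Equipment setup=5, EF_Sample prep=8) = 8; EF_Statistical analysis = 8+13 = 21
ES_Replicate run = max(EF_Run assay=12, EF_Data extraction=32) = 32; EF_Replicate run = 32+14 = 46
ES_Write-up = max(EF_Sample prep=8, EF_Incubation=17, EF_Statistical analysis=21, EF_Replicate run=46) = 46; EF_Write-up = 46+11 = 57
Expected project duration μ = 57 days. Critical path: Equipment setup → Calibration → Imaging → Data extraction → Replicate run → Write-up.

Variances on critical path: σ²_Equipment setup=0.444, σ²_Calibration=0.111, σ²_Imaging=4.000, σ²_Data extraction=0.111, σ²_Replicate run=1.778, σ²_Write-up=2.778.
Largest is σ²_Imaging = 4.000.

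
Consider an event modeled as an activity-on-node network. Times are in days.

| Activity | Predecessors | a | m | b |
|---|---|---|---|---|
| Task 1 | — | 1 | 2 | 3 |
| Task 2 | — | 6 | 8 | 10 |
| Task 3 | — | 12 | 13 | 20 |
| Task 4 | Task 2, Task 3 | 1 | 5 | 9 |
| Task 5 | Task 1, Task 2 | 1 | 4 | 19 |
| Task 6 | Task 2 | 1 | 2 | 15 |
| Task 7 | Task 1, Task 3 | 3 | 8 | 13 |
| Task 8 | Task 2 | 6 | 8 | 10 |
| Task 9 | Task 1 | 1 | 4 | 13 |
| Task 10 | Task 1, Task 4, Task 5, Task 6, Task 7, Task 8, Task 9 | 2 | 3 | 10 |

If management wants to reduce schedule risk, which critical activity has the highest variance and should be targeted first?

te_Task 1 = (1 + 4·2 + 3)/6 = 12/6 = 2; σ²_Task 1 = ((3−1)/6)² = 0.111
te_Task 2 = (6 + 4·8 + 10)/6 = 48/6 = 8; σ²_Task 2 = ((10−6)/6)² = 0.444
te_Task 3 = (12 + 4·13 + 20)/6 = 84/6 = 14; σ²_Task 3 = ((20−12)/6)² = 1.778
te_Task 4 = (1 + 4·5 + 9)/6 = 30/6 = 5; σ²_Task 4 = ((9−1)/6)² = 1.778
te_Task 5 = (1 + 4·4 + 19)/6 = 36/6 = 6; σ²_Task 5 = ((19−1)/6)² = 9.000
te_Task 6 = (1 + 4·2 + 15)/6 = 24/6 = 4; σ²_Task 6 = ((15−1)/6)² = 5.444
te_Task 7 = (3 + 4·8 + 13)/6 = 48/6 = 8; σ²_Task 7 = ((13−3)/6)² = 2.778
te_Task 8 = (6 + 4·8 + 10)/6 = 48/6 = 8; σ²_Task 8 = ((10−6)/6)² = 0.444
te_Task 9 = (1 + 4·4 + 13)/6 = 30/6 = 5; σ²_Task 9 = ((13−1)/6)² = 4.000
te_Task 10 = (2 + 4·3 + 10)/6 = 24/6 = 4; σ²_Task 10 = ((10−2)/6)² = 1.778

Forward pass:
ES_Task 1 = 0; EF_Task 1 = 2
ES_Task 2 = 0; EF_Task 2 = 8
ES_Task 3 = 0; EF_Task 3 = 14
ES_Task 4 = max(EF_Task 2=8, EF_Task 3=14) = 14; EF_Task 4 = 14+5 = 19
ES_Task 5 = max(EF_Task 1=2, EF_Task 2=8) = 8; EF_Task 5 = 8+6 = 14
ES_Task 6 = 8; EF_Task 6 = 8+4 = 12
ES_Task 7 = max(EF_Task 1=2, EF_Task 3=14) = 14; EF_Task 7 = 14+8 = 22
ES_Task 8 = 8; EF_Task 8 = 8+8 = 16
ES_Task 9 = 2; EF_Task 9 = 2+5 = 7
ES_Task 10 = max(EF_Task 1=2, EF_Task 4=19, EF_Task 5=14, EF_Task 6=12, EF_Task 7=22, EF_Task 8=16, EF_Task 9=7) = 22; EF_Task 10 = 22+4 = 26
Expected project duration μ = 26 days. Critical path: Task 3 → Task 7 → Task 10.

Variances on critical path: σ²_Task 3=1.778, σ²_Task 7=2.778, σ²_Task 10=1.778.
Largest is σ²_Task 7 = 2.778.

Task 7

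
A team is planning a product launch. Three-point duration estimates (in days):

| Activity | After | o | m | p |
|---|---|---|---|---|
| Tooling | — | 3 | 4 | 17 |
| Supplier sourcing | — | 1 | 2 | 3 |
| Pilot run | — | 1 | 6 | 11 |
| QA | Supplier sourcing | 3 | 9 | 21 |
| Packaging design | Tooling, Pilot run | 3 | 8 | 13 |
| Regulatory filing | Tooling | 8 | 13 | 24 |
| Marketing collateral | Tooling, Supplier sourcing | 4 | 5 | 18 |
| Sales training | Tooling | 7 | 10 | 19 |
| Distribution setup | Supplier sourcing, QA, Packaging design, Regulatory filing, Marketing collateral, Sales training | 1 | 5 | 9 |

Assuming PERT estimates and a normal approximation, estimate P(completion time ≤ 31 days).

0.943

te_Tooling = (3 + 4·4 + 17)/6 = 36/6 = 6; σ²_Tooling = ((17−3)/6)² = 5.444
te_Supplier sourcing = (1 + 4·2 + 3)/6 = 12/6 = 2; σ²_Supplier sourcing = ((3−1)/6)² = 0.111
te_Pilot run = (1 + 4·6 + 11)/6 = 36/6 = 6; σ²_Pilot run = ((11−1)/6)² = 2.778
te_QA = (3 + 4·9 + 21)/6 = 60/6 = 10; σ²_QA = ((21−3)/6)² = 9.000
te_Packaging design = (3 + 4·8 + 13)/6 = 48/6 = 8; σ²_Packaging design = ((13−3)/6)² = 2.778
te_Regulatory filing = (8 + 4·13 + 24)/6 = 84/6 = 14; σ²_Regulatory filing = ((24−8)/6)² = 7.111
te_Marketing collateral = (4 + 4·5 + 18)/6 = 42/6 = 7; σ²_Marketing collateral = ((18−4)/6)² = 5.444
te_Sales training = (7 + 4·10 + 19)/6 = 66/6 = 11; σ²_Sales training = ((19−7)/6)² = 4.000
te_Distribution setup = (1 + 4·5 + 9)/6 = 30/6 = 5; σ²_Distribution setup = ((9−1)/6)² = 1.778

Forward pass:
ES_Tooling = 0; EF_Tooling = 6
ES_Supplier sourcing = 0; EF_Supplier sourcing = 2
ES_Pilot run = 0; EF_Pilot run = 6
ES_QA = 2; EF_QA = 2+10 = 12
ES_Packaging design = max(EF_Tooling=6, EF_Pilot run=6) = 6; EF_Packaging design = 6+8 = 14
ES_Regulatory filing = 6; EF_Regulatory filing = 6+14 = 20
ES_Marketing collateral = max(EF_Tooling=6, EF_Supplier sourcing=2) = 6; EF_Marketing collateral = 6+7 = 13
ES_Sales training = 6; EF_Sales training = 6+11 = 17
ES_Distribution setup = max(EF_Supplier sourcing=2, EF_QA=12, EF_Packaging design=14, EF_Regulatory filing=20, EF_Marketing collateral=13, EF_Sales training=17) = 20; EF_Distribution setup = 20+5 = 25
Expected project duration μ = 25 days. Critical path: Tooling → Regulatory filing → Distribution setup.

Variance along critical path = 5.444 + 7.111 + 1.778 = 14.333; σ = √14.333 = 3.786 days.
Z = (31 − 25) / 3.786 = 1.585
P(T ≤ 31) = Φ(1.585) ≈ 0.943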